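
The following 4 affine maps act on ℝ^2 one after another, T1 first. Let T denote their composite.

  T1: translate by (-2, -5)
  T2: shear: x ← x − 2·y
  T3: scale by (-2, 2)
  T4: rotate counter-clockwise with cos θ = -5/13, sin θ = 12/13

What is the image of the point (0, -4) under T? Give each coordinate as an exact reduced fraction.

T1 translate by (-2, -5): (0, -4) → (-2, -9)
T2 shear: x ← x − 2·y: (-2, -9) → (16, -9)
T3 scale by (-2, 2): (16, -9) → (-32, -18)
T4 rotate counter-clockwise with cos θ = -5/13, sin θ = 12/13: (-32, -18) → (376/13, -294/13)

T(p) = (376/13, -294/13)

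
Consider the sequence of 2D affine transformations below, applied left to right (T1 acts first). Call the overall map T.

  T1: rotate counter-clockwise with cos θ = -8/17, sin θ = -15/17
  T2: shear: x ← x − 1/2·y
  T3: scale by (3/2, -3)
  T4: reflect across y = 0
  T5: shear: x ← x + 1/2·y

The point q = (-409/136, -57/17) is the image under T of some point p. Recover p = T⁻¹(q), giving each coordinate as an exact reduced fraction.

p = (5/3, -3/4)

T1 = [-8/17 15/17 0; -15/17 -8/17 0; 0 0 1]
T2·T1 = [-1/34 19/17 0; -15/17 -8/17 0; 0 0 1]
T3·…·T1 = [-3/68 57/34 0; 45/17 24/17 0; 0 0 1]
T4·…·T1 = [-3/68 57/34 0; -45/17 -24/17 0; 0 0 1]
T5·…·T1 = [-93/68 33/34 0; -45/17 -24/17 0; 0 0 1]
det M = 9/2; M⁻¹ = [-16/51 -11/51 0; 10/17 -31/102 0; 0 0 1]
M⁻¹ · (-409/136, -57/17)ᵀ = (5/3, -3/4)ᵀ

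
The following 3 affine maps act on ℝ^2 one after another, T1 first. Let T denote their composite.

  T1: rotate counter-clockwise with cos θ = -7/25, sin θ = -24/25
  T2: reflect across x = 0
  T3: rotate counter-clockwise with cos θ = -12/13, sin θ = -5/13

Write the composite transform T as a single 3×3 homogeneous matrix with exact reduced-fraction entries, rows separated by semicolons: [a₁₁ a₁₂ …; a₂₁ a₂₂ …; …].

T = [-204/325 253/325 0; 253/325 204/325 0; 0 0 1]

T1 = [-7/25 24/25 0; -24/25 -7/25 0; 0 0 1]
T2·T1 = [7/25 -24/25 0; -24/25 -7/25 0; 0 0 1]
T3·…·T1 = [-204/325 253/325 0; 253/325 204/325 0; 0 0 1]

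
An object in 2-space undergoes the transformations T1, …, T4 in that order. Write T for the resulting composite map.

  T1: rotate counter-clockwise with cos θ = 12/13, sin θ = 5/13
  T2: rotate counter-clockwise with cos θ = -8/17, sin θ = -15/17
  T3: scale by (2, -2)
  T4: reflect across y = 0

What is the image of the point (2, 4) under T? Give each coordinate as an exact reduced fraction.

T1 rotate counter-clockwise with cos θ = 12/13, sin θ = 5/13: (2, 4) → (4/13, 58/13)
T2 rotate counter-clockwise with cos θ = -8/17, sin θ = -15/17: (4/13, 58/13) → (838/221, -524/221)
T3 scale by (2, -2): (838/221, -524/221) → (1676/221, 1048/221)
T4 reflect across y = 0: (1676/221, 1048/221) → (1676/221, -1048/221)

T(p) = (1676/221, -1048/221)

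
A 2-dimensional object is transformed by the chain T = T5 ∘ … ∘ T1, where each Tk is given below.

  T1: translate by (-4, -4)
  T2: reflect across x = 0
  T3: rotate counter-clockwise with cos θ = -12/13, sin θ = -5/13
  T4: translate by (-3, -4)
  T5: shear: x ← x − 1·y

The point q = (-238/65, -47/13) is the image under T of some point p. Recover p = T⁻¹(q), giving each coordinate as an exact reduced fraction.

p = (1/5, 2)

T1 = [1 0 -4; 0 1 -4; 0 0 1]
T2·T1 = [-1 0 4; 0 1 -4; 0 0 1]
T3·…·T1 = [12/13 5/13 -68/13; 5/13 -12/13 28/13; 0 0 1]
T4·…·T1 = [12/13 5/13 -107/13; 5/13 -12/13 -24/13; 0 0 1]
T5·…·T1 = [7/13 17/13 -83/13; 5/13 -12/13 -24/13; 0 0 1]
det M = -1; M⁻¹ = [12/13 17/13 108/13; 5/13 -7/13 19/13; 0 0 1]
M⁻¹ · (-238/65, -47/13)ᵀ = (1/5, 2)ᵀ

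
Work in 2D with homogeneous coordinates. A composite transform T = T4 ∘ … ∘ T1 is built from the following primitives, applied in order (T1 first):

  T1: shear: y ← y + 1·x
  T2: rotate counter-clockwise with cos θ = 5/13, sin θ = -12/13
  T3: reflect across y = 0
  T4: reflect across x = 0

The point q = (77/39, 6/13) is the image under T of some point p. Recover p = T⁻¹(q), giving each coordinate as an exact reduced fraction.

p = (-1/3, -5/3)

T1 = [1 0 0; 1 1 0; 0 0 1]
T2·T1 = [17/13 12/13 0; -7/13 5/13 0; 0 0 1]
T3·…·T1 = [17/13 12/13 0; 7/13 -5/13 0; 0 0 1]
T4·…·T1 = [-17/13 -12/13 0; 7/13 -5/13 0; 0 0 1]
det M = 1; M⁻¹ = [-5/13 12/13 0; -7/13 -17/13 0; 0 0 1]
M⁻¹ · (77/39, 6/13)ᵀ = (-1/3, -5/3)ᵀ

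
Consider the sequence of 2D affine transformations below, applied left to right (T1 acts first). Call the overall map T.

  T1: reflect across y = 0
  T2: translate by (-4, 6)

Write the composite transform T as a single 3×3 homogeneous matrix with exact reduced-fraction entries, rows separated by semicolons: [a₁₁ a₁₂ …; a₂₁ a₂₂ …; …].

T = [1 0 -4; 0 -1 6; 0 0 1]

T1 = [1 0 0; 0 -1 0; 0 0 1]
T2·T1 = [1 0 -4; 0 -1 6; 0 0 1]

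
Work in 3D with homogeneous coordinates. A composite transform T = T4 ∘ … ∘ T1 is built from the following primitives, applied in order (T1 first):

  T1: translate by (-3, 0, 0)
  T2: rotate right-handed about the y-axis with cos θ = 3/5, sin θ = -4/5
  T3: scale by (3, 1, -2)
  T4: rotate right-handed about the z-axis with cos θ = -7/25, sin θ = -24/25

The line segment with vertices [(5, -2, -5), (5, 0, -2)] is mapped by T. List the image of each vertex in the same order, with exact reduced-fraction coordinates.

T1 translate by (-3, 0, 0): (5, -2, -5) → (2, -2, -5); (5, 0, -2) → (2, 0, -2)
T2 rotate right-handed about the y-axis with cos θ = 3/5, sin θ = -4/5: (2, -2, -5) → (26/5, -2, -7/5); (2, 0, -2) → (14/5, 0, 2/5)
T3 scale by (3, 1, -2): (26/5, -2, -7/5) → (78/5, -2, 14/5); (14/5, 0, 2/5) → (42/5, 0, -4/5)
T4 rotate right-handed about the z-axis with cos θ = -7/25, sin θ = -24/25: (78/5, -2, 14/5) → (-786/125, -1802/125, 14/5); (42/5, 0, -4/5) → (-294/125, -1008/125, -4/5)

image vertices: (-786/125, -1802/125, 14/5), (-294/125, -1008/125, -4/5)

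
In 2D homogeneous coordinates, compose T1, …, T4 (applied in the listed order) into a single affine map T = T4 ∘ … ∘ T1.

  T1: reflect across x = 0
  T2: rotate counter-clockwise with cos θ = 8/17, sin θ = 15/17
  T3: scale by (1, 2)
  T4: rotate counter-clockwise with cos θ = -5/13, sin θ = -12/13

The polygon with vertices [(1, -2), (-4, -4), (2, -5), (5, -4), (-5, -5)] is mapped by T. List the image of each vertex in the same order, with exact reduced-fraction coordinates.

T1 reflect across x = 0: (1, -2) → (-1, -2); (-4, -4) → (4, -4); (2, -5) → (-2, -5); (5, -4) → (-5, -4); (-5, -5) → (5, -5)
T2 rotate counter-clockwise with cos θ = 8/17, sin θ = 15/17: (-1, -2) → (22/17, -31/17); (4, -4) → (92/17, 28/17); (-2, -5) → (59/17, -70/17); (-5, -4) → (20/17, -107/17); (5, -5) → (115/17, 35/17)
T3 scale by (1, 2): (22/17, -31/17) → (22/17, -62/17); (92/17, 28/17) → (92/17, 56/17); (59/17, -70/17) → (59/17, -140/17); (20/17, -107/17) → (20/17, -214/17); (115/17, 35/17) → (115/17, 70/17)
T4 rotate counter-clockwise with cos θ = -5/13, sin θ = -12/13: (22/17, -62/17) → (-854/221, 46/221); (92/17, 56/17) → (212/221, -1384/221); (59/17, -140/17) → (-1975/221, -8/221); (20/17, -214/17) → (-2668/221, 830/221); (115/17, 70/17) → (265/221, -1730/221)

image vertices: (-854/221, 46/221), (212/221, -1384/221), (-1975/221, -8/221), (-2668/221, 830/221), (265/221, -1730/221)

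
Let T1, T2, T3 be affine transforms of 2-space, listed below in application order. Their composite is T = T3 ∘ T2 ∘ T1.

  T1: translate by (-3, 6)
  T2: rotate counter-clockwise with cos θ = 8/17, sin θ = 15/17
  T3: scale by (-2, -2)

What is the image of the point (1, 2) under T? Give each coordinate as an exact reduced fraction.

T(p) = (16, -4)

T1 translate by (-3, 6): (1, 2) → (-2, 8)
T2 rotate counter-clockwise with cos θ = 8/17, sin θ = 15/17: (-2, 8) → (-8, 2)
T3 scale by (-2, -2): (-8, 2) → (16, -4)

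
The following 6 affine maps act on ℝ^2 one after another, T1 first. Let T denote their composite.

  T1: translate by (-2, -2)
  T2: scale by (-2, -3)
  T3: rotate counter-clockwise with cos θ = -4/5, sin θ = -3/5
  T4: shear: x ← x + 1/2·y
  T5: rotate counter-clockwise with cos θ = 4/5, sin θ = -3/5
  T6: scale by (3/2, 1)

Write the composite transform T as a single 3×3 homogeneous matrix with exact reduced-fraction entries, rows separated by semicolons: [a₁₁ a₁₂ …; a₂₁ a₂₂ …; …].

T1 = [1 0 -2; 0 1 -2; 0 0 1]
T2·T1 = [-2 0 4; 0 -3 6; 0 0 1]
T3·…·T1 = [8/5 -9/5 2/5; 6/5 12/5 -36/5; 0 0 1]
T4·…·T1 = [11/5 -3/5 -16/5; 6/5 12/5 -36/5; 0 0 1]
T5·…·T1 = [62/25 24/25 -172/25; -9/25 57/25 -96/25; 0 0 1]
T6·…·T1 = [93/25 36/25 -258/25; -9/25 57/25 -96/25; 0 0 1]

T = [93/25 36/25 -258/25; -9/25 57/25 -96/25; 0 0 1]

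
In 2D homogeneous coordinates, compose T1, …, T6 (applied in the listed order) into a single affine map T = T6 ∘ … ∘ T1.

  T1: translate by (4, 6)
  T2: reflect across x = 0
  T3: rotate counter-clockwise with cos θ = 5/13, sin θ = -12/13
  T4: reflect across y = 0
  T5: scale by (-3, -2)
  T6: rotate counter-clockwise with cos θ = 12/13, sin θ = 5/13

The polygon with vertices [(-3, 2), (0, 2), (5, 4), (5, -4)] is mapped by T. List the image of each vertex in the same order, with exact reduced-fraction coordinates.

T1 translate by (4, 6): (-3, 2) → (1, 8); (0, 2) → (4, 8); (5, 4) → (9, 10); (5, -4) → (9, 2)
T2 reflect across x = 0: (1, 8) → (-1, 8); (4, 8) → (-4, 8); (9, 10) → (-9, 10); (9, 2) → (-9, 2)
T3 rotate counter-clockwise with cos θ = 5/13, sin θ = -12/13: (-1, 8) → (7, 4); (-4, 8) → (76/13, 88/13); (-9, 10) → (75/13, 158/13); (-9, 2) → (-21/13, 118/13)
T4 reflect across y = 0: (7, 4) → (7, -4); (76/13, 88/13) → (76/13, -88/13); (75/13, 158/13) → (75/13, -158/13); (-21/13, 118/13) → (-21/13, -118/13)
T5 scale by (-3, -2): (7, -4) → (-21, 8); (76/13, -88/13) → (-228/13, 176/13); (75/13, -158/13) → (-225/13, 316/13); (-21/13, -118/13) → (63/13, 236/13)
T6 rotate counter-clockwise with cos θ = 12/13, sin θ = 5/13: (-21, 8) → (-292/13, -9/13); (-228/13, 176/13) → (-3616/169, 972/169); (-225/13, 316/13) → (-4280/169, 2667/169); (63/13, 236/13) → (-424/169, 3147/169)

image vertices: (-292/13, -9/13), (-3616/169, 972/169), (-4280/169, 2667/169), (-424/169, 3147/169)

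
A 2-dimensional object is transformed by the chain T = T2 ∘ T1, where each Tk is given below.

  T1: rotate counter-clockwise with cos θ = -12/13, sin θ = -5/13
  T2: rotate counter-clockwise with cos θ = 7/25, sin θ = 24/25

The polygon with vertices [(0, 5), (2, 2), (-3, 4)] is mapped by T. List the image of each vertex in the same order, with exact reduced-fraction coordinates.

T1 rotate counter-clockwise with cos θ = -12/13, sin θ = -5/13: (0, 5) → (25/13, -60/13); (2, 2) → (-14/13, -34/13); (-3, 4) → (56/13, -33/13)
T2 rotate counter-clockwise with cos θ = 7/25, sin θ = 24/25: (25/13, -60/13) → (323/65, 36/65); (-14/13, -34/13) → (718/325, -574/325); (56/13, -33/13) → (1184/325, 1113/325)

image vertices: (323/65, 36/65), (718/325, -574/325), (1184/325, 1113/325)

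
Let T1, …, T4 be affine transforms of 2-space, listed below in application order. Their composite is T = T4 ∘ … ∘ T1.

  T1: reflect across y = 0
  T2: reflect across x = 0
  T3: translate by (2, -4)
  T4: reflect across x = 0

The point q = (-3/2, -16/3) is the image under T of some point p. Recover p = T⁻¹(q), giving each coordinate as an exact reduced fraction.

T1 = [1 0 0; 0 -1 0; 0 0 1]
T2·T1 = [-1 0 0; 0 -1 0; 0 0 1]
T3·…·T1 = [-1 0 2; 0 -1 -4; 0 0 1]
T4·…·T1 = [1 0 -2; 0 -1 -4; 0 0 1]
det M = -1; M⁻¹ = [1 0 2; 0 -1 -4; 0 0 1]
M⁻¹ · (-3/2, -16/3)ᵀ = (1/2, 4/3)ᵀ

p = (1/2, 4/3)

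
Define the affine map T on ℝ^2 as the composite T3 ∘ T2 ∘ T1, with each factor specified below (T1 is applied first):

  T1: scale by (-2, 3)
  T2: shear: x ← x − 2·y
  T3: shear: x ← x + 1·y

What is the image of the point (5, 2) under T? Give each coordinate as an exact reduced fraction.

T(p) = (-16, 6)

T1 scale by (-2, 3): (5, 2) → (-10, 6)
T2 shear: x ← x − 2·y: (-10, 6) → (-22, 6)
T3 shear: x ← x + 1·y: (-22, 6) → (-16, 6)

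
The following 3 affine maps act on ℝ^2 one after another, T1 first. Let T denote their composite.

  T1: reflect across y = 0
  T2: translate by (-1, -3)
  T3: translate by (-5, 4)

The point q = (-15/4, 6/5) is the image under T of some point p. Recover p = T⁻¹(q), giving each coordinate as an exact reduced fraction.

T1 = [1 0 0; 0 -1 0; 0 0 1]
T2·T1 = [1 0 -1; 0 -1 -3; 0 0 1]
T3·…·T1 = [1 0 -6; 0 -1 1; 0 0 1]
det M = -1; M⁻¹ = [1 0 6; 0 -1 1; 0 0 1]
M⁻¹ · (-15/4, 6/5)ᵀ = (9/4, -1/5)ᵀ

p = (9/4, -1/5)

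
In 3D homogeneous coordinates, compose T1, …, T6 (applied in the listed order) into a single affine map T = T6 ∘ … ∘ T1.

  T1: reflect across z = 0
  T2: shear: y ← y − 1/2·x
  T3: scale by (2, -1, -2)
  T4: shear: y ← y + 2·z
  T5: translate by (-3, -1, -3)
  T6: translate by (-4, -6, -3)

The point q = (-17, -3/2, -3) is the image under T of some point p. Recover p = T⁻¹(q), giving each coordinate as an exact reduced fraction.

T1 = [1 0 0 0; 0 1 0 0; 0 0 -1 0; 0 0 0 1]
T2·T1 = [1 0 0 0; -1/2 1 0 0; 0 0 -1 0; 0 0 0 1]
T3·…·T1 = [2 0 0 0; 1/2 -1 0 0; 0 0 2 0; 0 0 0 1]
T4·…·T1 = [2 0 0 0; 1/2 -1 4 0; 0 0 2 0; 0 0 0 1]
T5·…·T1 = [2 0 0 -3; 1/2 -1 4 -1; 0 0 2 -3; 0 0 0 1]
T6·…·T1 = [2 0 0 -7; 1/2 -1 4 -7; 0 0 2 -6; 0 0 0 1]
det M = -4; M⁻¹ = [1/2 0 0 7/2; 1/4 -1 2 27/4; 0 0 1/2 3; 0 0 0 1]
M⁻¹ · (-17, -3/2, -3)ᵀ = (-5, -2, 3/2)ᵀ

p = (-5, -2, 3/2)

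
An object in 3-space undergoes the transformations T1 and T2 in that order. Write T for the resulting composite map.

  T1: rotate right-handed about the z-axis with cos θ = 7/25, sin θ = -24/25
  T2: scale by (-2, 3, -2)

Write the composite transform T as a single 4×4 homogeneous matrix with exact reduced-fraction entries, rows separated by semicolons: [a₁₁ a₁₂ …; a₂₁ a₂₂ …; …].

T = [-14/25 -48/25 0 0; -72/25 21/25 0 0; 0 0 -2 0; 0 0 0 1]

T1 = [7/25 24/25 0 0; -24/25 7/25 0 0; 0 0 1 0; 0 0 0 1]
T2·T1 = [-14/25 -48/25 0 0; -72/25 21/25 0 0; 0 0 -2 0; 0 0 0 1]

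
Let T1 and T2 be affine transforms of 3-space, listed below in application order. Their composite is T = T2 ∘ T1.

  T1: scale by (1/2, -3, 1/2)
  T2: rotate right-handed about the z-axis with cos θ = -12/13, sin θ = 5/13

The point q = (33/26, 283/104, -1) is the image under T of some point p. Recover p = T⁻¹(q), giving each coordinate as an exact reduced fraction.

T1 = [1/2 0 0 0; 0 -3 0 0; 0 0 1/2 0; 0 0 0 1]
T2·T1 = [-6/13 15/13 0 0; 5/26 36/13 0 0; 0 0 1/2 0; 0 0 0 1]
det M = -3/4; M⁻¹ = [-24/13 10/13 0 0; 5/39 4/13 0 0; 0 0 2 0; 0 0 0 1]
M⁻¹ · (33/26, 283/104, -1)ᵀ = (-1/4, 1, -2)ᵀ

p = (-1/4, 1, -2)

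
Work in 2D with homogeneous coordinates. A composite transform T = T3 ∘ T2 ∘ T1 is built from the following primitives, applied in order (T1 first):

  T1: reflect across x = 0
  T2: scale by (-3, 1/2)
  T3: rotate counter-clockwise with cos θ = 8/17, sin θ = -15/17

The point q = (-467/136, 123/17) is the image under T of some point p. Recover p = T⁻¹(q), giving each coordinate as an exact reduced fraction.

T1 = [-1 0 0; 0 1 0; 0 0 1]
T2·T1 = [3 0 0; 0 1/2 0; 0 0 1]
T3·…·T1 = [24/17 15/34 0; -45/17 4/17 0; 0 0 1]
det M = 3/2; M⁻¹ = [8/51 -5/17 0; 30/17 16/17 0; 0 0 1]
M⁻¹ · (-467/136, 123/17)ᵀ = (-8/3, 3/4)ᵀ

p = (-8/3, 3/4)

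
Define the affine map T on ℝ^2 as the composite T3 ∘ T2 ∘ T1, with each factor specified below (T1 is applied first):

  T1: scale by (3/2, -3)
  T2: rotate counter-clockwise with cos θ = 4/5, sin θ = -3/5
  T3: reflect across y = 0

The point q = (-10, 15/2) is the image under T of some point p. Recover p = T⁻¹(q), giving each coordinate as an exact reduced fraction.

p = (-7/3, 4)

T1 = [3/2 0 0; 0 -3 0; 0 0 1]
T2·T1 = [6/5 -9/5 0; -9/10 -12/5 0; 0 0 1]
T3·…·T1 = [6/5 -9/5 0; 9/10 12/5 0; 0 0 1]
det M = 9/2; M⁻¹ = [8/15 2/5 0; -1/5 4/15 0; 0 0 1]
M⁻¹ · (-10, 15/2)ᵀ = (-7/3, 4)ᵀ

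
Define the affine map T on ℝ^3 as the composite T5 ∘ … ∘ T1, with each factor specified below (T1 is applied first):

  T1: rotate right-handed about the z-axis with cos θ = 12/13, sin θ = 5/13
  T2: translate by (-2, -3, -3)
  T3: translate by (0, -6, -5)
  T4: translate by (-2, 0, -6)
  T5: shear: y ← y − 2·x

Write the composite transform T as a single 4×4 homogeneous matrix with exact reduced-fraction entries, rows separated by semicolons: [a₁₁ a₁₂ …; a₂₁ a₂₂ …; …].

T = [12/13 -5/13 0 -4; -19/13 22/13 0 -1; 0 0 1 -14; 0 0 0 1]

T1 = [12/13 -5/13 0 0; 5/13 12/13 0 0; 0 0 1 0; 0 0 0 1]
T2·T1 = [12/13 -5/13 0 -2; 5/13 12/13 0 -3; 0 0 1 -3; 0 0 0 1]
T3·…·T1 = [12/13 -5/13 0 -2; 5/13 12/13 0 -9; 0 0 1 -8; 0 0 0 1]
T4·…·T1 = [12/13 -5/13 0 -4; 5/13 12/13 0 -9; 0 0 1 -14; 0 0 0 1]
T5·…·T1 = [12/13 -5/13 0 -4; -19/13 22/13 0 -1; 0 0 1 -14; 0 0 0 1]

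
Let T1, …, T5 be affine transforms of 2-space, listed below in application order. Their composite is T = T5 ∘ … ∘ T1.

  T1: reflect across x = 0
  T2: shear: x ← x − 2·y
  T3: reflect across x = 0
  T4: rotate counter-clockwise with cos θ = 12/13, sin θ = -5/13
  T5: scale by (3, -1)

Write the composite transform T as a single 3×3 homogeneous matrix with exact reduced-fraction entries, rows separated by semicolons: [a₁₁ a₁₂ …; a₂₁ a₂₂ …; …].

T = [36/13 87/13 0; 5/13 -2/13 0; 0 0 1]

T1 = [-1 0 0; 0 1 0; 0 0 1]
T2·T1 = [-1 -2 0; 0 1 0; 0 0 1]
T3·…·T1 = [1 2 0; 0 1 0; 0 0 1]
T4·…·T1 = [12/13 29/13 0; -5/13 2/13 0; 0 0 1]
T5·…·T1 = [36/13 87/13 0; 5/13 -2/13 0; 0 0 1]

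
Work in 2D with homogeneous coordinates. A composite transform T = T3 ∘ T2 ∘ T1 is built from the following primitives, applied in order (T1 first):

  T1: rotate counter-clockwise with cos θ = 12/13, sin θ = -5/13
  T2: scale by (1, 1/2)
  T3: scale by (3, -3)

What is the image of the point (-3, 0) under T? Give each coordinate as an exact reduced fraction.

T1 rotate counter-clockwise with cos θ = 12/13, sin θ = -5/13: (-3, 0) → (-36/13, 15/13)
T2 scale by (1, 1/2): (-36/13, 15/13) → (-36/13, 15/26)
T3 scale by (3, -3): (-36/13, 15/26) → (-108/13, -45/26)

T(p) = (-108/13, -45/26)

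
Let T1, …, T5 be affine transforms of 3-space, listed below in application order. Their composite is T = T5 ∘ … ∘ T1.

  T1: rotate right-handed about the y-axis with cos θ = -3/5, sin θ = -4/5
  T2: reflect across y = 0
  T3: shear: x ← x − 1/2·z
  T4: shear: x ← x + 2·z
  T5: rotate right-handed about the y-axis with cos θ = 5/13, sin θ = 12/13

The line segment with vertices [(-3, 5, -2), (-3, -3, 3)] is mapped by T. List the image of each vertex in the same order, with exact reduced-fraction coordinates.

T1 rotate right-handed about the y-axis with cos θ = -3/5, sin θ = -4/5: (-3, 5, -2) → (17/5, 5, -6/5); (-3, -3, 3) → (-3/5, -3, -21/5)
T2 reflect across y = 0: (17/5, 5, -6/5) → (17/5, -5, -6/5); (-3/5, -3, -21/5) → (-3/5, 3, -21/5)
T3 shear: x ← x − 1/2·z: (17/5, -5, -6/5) → (4, -5, -6/5); (-3/5, 3, -21/5) → (3/2, 3, -21/5)
T4 shear: x ← x + 2·z: (4, -5, -6/5) → (8/5, -5, -6/5); (3/2, 3, -21/5) → (-69/10, 3, -21/5)
T5 rotate right-handed about the y-axis with cos θ = 5/13, sin θ = 12/13: (8/5, -5, -6/5) → (-32/65, -5, -126/65); (-69/10, 3, -21/5) → (-849/130, 3, 309/65)

image vertices: (-32/65, -5, -126/65), (-849/130, 3, 309/65)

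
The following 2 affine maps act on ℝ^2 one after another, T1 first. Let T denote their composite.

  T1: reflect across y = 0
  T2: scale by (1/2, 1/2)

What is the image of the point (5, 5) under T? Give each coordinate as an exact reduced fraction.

T(p) = (5/2, -5/2)

T1 reflect across y = 0: (5, 5) → (5, -5)
T2 scale by (1/2, 1/2): (5, -5) → (5/2, -5/2)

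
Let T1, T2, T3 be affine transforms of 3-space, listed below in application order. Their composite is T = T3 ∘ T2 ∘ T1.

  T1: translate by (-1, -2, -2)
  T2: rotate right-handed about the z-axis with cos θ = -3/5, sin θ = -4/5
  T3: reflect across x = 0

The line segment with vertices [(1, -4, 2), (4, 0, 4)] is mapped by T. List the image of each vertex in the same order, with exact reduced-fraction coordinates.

image vertices: (24/5, 18/5, 0), (17/5, -6/5, 2)

T1 translate by (-1, -2, -2): (1, -4, 2) → (0, -6, 0); (4, 0, 4) → (3, -2, 2)
T2 rotate right-handed about the z-axis with cos θ = -3/5, sin θ = -4/5: (0, -6, 0) → (-24/5, 18/5, 0); (3, -2, 2) → (-17/5, -6/5, 2)
T3 reflect across x = 0: (-24/5, 18/5, 0) → (24/5, 18/5, 0); (-17/5, -6/5, 2) → (17/5, -6/5, 2)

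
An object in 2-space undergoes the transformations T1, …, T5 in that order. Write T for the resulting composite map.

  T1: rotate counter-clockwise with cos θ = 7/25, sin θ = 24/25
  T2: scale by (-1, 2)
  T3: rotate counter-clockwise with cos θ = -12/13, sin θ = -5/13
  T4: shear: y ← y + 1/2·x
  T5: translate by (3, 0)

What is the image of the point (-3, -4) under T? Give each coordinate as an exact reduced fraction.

T(p) = (35/13, 109/13)

T1 rotate counter-clockwise with cos θ = 7/25, sin θ = 24/25: (-3, -4) → (3, -4)
T2 scale by (-1, 2): (3, -4) → (-3, -8)
T3 rotate counter-clockwise with cos θ = -12/13, sin θ = -5/13: (-3, -8) → (-4/13, 111/13)
T4 shear: y ← y + 1/2·x: (-4/13, 111/13) → (-4/13, 109/13)
T5 translate by (3, 0): (-4/13, 109/13) → (35/13, 109/13)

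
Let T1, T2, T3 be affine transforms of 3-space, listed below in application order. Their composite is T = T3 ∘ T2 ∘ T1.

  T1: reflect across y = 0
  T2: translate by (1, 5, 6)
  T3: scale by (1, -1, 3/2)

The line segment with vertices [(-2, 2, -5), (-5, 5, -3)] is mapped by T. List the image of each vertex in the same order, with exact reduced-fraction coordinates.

T1 reflect across y = 0: (-2, 2, -5) → (-2, -2, -5); (-5, 5, -3) → (-5, -5, -3)
T2 translate by (1, 5, 6): (-2, -2, -5) → (-1, 3, 1); (-5, -5, -3) → (-4, 0, 3)
T3 scale by (1, -1, 3/2): (-1, 3, 1) → (-1, -3, 3/2); (-4, 0, 3) → (-4, 0, 9/2)

image vertices: (-1, -3, 3/2), (-4, 0, 9/2)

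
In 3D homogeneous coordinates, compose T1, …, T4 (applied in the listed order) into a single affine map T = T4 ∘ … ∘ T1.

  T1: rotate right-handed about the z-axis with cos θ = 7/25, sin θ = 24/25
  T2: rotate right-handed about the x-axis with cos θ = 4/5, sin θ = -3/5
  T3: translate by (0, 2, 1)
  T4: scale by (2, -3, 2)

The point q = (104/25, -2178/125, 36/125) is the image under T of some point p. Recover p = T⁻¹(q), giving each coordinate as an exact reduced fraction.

p = (4, -1, 8/5)

T1 = [7/25 -24/25 0 0; 24/25 7/25 0 0; 0 0 1 0; 0 0 0 1]
T2·T1 = [7/25 -24/25 0 0; 96/125 28/125 3/5 0; -72/125 -21/125 4/5 0; 0 0 0 1]
T3·…·T1 = [7/25 -24/25 0 0; 96/125 28/125 3/5 2; -72/125 -21/125 4/5 1; 0 0 0 1]
T4·…·T1 = [14/25 -48/25 0 0; -288/125 -84/125 -9/5 -6; -144/125 -42/125 8/5 2; 0 0 0 1]
det M = -12; M⁻¹ = [7/50 -32/125 -36/125 -24/25; -12/25 -28/375 -21/250 -7/25; 0 -1/5 2/5 -2; 0 0 0 1]
M⁻¹ · (104/25, -2178/125, 36/125)ᵀ = (4, -1, 8/5)ᵀ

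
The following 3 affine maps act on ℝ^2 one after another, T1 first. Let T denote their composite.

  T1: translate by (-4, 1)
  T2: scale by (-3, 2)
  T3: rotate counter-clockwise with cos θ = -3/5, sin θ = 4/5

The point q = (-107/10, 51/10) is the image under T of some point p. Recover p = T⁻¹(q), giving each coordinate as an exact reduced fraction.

T1 = [1 0 -4; 0 1 1; 0 0 1]
T2·T1 = [-3 0 12; 0 2 2; 0 0 1]
T3·…·T1 = [9/5 -8/5 -44/5; -12/5 -6/5 42/5; 0 0 1]
det M = -6; M⁻¹ = [1/5 -4/15 4; -2/5 -3/10 -1; 0 0 1]
M⁻¹ · (-107/10, 51/10)ᵀ = (1/2, 7/4)ᵀ

p = (1/2, 7/4)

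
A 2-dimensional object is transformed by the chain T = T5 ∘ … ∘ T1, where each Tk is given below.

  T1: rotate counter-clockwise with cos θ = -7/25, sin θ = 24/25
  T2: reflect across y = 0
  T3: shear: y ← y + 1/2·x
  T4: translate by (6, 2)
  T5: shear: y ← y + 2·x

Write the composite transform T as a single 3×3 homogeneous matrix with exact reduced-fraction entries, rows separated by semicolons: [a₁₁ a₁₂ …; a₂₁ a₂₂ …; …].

T1 = [-7/25 -24/25 0; 24/25 -7/25 0; 0 0 1]
T2·T1 = [-7/25 -24/25 0; -24/25 7/25 0; 0 0 1]
T3·…·T1 = [-7/25 -24/25 0; -11/10 -1/5 0; 0 0 1]
T4·…·T1 = [-7/25 -24/25 6; -11/10 -1/5 2; 0 0 1]
T5·…·T1 = [-7/25 -24/25 6; -83/50 -53/25 14; 0 0 1]

T = [-7/25 -24/25 6; -83/50 -53/25 14; 0 0 1]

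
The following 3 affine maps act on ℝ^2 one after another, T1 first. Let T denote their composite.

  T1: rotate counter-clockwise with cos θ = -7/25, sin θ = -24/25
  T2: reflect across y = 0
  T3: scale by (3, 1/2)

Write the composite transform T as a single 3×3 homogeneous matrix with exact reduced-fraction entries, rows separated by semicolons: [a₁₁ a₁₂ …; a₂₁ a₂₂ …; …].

T1 = [-7/25 24/25 0; -24/25 -7/25 0; 0 0 1]
T2·T1 = [-7/25 24/25 0; 24/25 7/25 0; 0 0 1]
T3·…·T1 = [-21/25 72/25 0; 12/25 7/50 0; 0 0 1]

T = [-21/25 72/25 0; 12/25 7/50 0; 0 0 1]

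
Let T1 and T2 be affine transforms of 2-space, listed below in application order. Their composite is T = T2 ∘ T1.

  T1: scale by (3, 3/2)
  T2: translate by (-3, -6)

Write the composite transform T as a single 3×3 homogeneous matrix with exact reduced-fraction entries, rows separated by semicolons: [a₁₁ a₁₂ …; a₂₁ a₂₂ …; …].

T1 = [3 0 0; 0 3/2 0; 0 0 1]
T2·T1 = [3 0 -3; 0 3/2 -6; 0 0 1]

T = [3 0 -3; 0 3/2 -6; 0 0 1]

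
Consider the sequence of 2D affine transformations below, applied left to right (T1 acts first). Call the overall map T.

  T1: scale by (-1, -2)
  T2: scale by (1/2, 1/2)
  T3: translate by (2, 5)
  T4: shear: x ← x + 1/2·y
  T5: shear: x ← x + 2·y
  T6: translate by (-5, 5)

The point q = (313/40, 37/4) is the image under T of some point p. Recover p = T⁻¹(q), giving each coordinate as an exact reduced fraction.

T1 = [-1 0 0; 0 -2 0; 0 0 1]
T2·T1 = [-1/2 0 0; 0 -1 0; 0 0 1]
T3·…·T1 = [-1/2 0 2; 0 -1 5; 0 0 1]
T4·…·T1 = [-1/2 -1/2 9/2; 0 -1 5; 0 0 1]
T5·…·T1 = [-1/2 -5/2 29/2; 0 -1 5; 0 0 1]
T6·…·T1 = [-1/2 -5/2 19/2; 0 -1 10; 0 0 1]
det M = 1/2; M⁻¹ = [-2 5 -31; 0 -1 10; 0 0 1]
M⁻¹ · (313/40, 37/4)ᵀ = (-2/5, 3/4)ᵀ

p = (-2/5, 3/4)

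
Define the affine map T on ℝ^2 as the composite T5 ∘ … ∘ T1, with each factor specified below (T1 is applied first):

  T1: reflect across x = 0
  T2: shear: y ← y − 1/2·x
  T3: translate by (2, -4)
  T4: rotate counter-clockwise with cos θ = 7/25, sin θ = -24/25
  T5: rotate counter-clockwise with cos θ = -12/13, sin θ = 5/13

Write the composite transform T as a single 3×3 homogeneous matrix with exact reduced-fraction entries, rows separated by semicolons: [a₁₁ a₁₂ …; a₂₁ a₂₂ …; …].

T = [-79/130 -323/325 1364/325; -61/65 36/325 502/325; 0 0 1]

T1 = [-1 0 0; 0 1 0; 0 0 1]
T2·T1 = [-1 0 0; 1/2 1 0; 0 0 1]
T3·…·T1 = [-1 0 2; 1/2 1 -4; 0 0 1]
T4·…·T1 = [1/5 24/25 -82/25; 11/10 7/25 -76/25; 0 0 1]
T5·…·T1 = [-79/130 -323/325 1364/325; -61/65 36/325 502/325; 0 0 1]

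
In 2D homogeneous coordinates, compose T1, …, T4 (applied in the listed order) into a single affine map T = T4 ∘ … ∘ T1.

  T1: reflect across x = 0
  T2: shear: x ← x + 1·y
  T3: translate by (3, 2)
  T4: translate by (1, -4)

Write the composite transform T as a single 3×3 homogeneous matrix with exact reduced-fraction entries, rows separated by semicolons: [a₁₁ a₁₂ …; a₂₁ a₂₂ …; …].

T1 = [-1 0 0; 0 1 0; 0 0 1]
T2·T1 = [-1 1 0; 0 1 0; 0 0 1]
T3·…·T1 = [-1 1 3; 0 1 2; 0 0 1]
T4·…·T1 = [-1 1 4; 0 1 -2; 0 0 1]

T = [-1 1 4; 0 1 -2; 0 0 1]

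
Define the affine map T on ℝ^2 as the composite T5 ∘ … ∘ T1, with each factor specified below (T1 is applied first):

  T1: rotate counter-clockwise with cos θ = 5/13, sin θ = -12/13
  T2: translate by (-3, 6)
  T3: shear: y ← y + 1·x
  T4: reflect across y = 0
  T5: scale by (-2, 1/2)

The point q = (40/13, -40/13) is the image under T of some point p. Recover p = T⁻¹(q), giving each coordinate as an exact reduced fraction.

p = (-1, 2)

T1 = [5/13 12/13 0; -12/13 5/13 0; 0 0 1]
T2·T1 = [5/13 12/13 -3; -12/13 5/13 6; 0 0 1]
T3·…·T1 = [5/13 12/13 -3; -7/13 17/13 3; 0 0 1]
T4·…·T1 = [5/13 12/13 -3; 7/13 -17/13 -3; 0 0 1]
T5·…·T1 = [-10/13 -24/13 6; 7/26 -17/26 -3/2; 0 0 1]
det M = 1; M⁻¹ = [-17/26 24/13 87/13; -7/26 -10/13 6/13; 0 0 1]
M⁻¹ · (40/13, -40/13)ᵀ = (-1, 2)ᵀ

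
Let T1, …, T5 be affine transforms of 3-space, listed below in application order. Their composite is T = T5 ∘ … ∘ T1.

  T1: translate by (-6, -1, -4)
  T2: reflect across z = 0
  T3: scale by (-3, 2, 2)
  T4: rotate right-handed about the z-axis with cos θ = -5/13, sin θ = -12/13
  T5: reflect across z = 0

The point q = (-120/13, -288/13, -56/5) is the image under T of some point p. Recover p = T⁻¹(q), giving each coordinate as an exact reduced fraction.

T1 = [1 0 0 -6; 0 1 0 -1; 0 0 1 -4; 0 0 0 1]
T2·T1 = [1 0 0 -6; 0 1 0 -1; 0 0 -1 4; 0 0 0 1]
T3·…·T1 = [-3 0 0 18; 0 2 0 -2; 0 0 -2 8; 0 0 0 1]
T4·…·T1 = [15/13 24/13 0 -114/13; 36/13 -10/13 0 -206/13; 0 0 -2 8; 0 0 0 1]
T5·…·T1 = [15/13 24/13 0 -114/13; 36/13 -10/13 0 -206/13; 0 0 2 -8; 0 0 0 1]
det M = -12; M⁻¹ = [5/39 4/13 0 6; 6/13 -5/26 0 1; 0 0 1/2 4; 0 0 0 1]
M⁻¹ · (-120/13, -288/13, -56/5)ᵀ = (-2, 1, -8/5)ᵀ

p = (-2, 1, -8/5)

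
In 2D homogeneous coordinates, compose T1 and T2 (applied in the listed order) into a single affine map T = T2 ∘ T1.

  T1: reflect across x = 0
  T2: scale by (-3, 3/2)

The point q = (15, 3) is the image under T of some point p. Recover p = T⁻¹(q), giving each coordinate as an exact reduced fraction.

p = (5, 2)

T1 = [-1 0 0; 0 1 0; 0 0 1]
T2·T1 = [3 0 0; 0 3/2 0; 0 0 1]
det M = 9/2; M⁻¹ = [1/3 0 0; 0 2/3 0; 0 0 1]
M⁻¹ · (15, 3)ᵀ = (5, 2)ᵀ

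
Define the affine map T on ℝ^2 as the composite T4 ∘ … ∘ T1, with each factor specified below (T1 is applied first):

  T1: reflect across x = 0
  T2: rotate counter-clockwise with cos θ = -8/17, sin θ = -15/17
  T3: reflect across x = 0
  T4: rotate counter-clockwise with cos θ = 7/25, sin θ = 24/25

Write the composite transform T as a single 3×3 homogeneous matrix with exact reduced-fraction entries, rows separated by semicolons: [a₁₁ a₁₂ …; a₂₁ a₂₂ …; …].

T = [-416/425 87/425 0; -87/425 -416/425 0; 0 0 1]

T1 = [-1 0 0; 0 1 0; 0 0 1]
T2·T1 = [8/17 15/17 0; 15/17 -8/17 0; 0 0 1]
T3·…·T1 = [-8/17 -15/17 0; 15/17 -8/17 0; 0 0 1]
T4·…·T1 = [-416/425 87/425 0; -87/425 -416/425 0; 0 0 1]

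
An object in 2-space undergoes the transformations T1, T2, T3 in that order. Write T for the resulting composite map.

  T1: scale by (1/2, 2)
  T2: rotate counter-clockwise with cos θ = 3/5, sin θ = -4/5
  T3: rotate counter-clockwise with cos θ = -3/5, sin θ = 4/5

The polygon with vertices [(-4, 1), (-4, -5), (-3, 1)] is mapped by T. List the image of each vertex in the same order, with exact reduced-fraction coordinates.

T1 scale by (1/2, 2): (-4, 1) → (-2, 2); (-4, -5) → (-2, -10); (-3, 1) → (-3/2, 2)
T2 rotate counter-clockwise with cos θ = 3/5, sin θ = -4/5: (-2, 2) → (2/5, 14/5); (-2, -10) → (-46/5, -22/5); (-3/2, 2) → (7/10, 12/5)
T3 rotate counter-clockwise with cos θ = -3/5, sin θ = 4/5: (2/5, 14/5) → (-62/25, -34/25); (-46/5, -22/5) → (226/25, -118/25); (7/10, 12/5) → (-117/50, -22/25)

image vertices: (-62/25, -34/25), (226/25, -118/25), (-117/50, -22/25)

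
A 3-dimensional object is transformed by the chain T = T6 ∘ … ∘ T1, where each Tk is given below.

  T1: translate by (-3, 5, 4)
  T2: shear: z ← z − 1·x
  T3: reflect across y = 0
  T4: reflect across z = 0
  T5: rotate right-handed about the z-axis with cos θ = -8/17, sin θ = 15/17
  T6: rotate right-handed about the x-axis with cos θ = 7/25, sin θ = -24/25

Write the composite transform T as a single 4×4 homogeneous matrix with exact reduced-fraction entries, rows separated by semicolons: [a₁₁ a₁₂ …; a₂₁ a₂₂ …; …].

T = [-8/17 15/17 0 99/17; 513/425 56/425 -24/25 -2891/425; -241/425 -192/425 -7/25 -713/425; 0 0 0 1]

T1 = [1 0 0 -3; 0 1 0 5; 0 0 1 4; 0 0 0 1]
T2·T1 = [1 0 0 -3; 0 1 0 5; -1 0 1 7; 0 0 0 1]
T3·…·T1 = [1 0 0 -3; 0 -1 0 -5; -1 0 1 7; 0 0 0 1]
T4·…·T1 = [1 0 0 -3; 0 -1 0 -5; 1 0 -1 -7; 0 0 0 1]
T5·…·T1 = [-8/17 15/17 0 99/17; 15/17 8/17 0 -5/17; 1 0 -1 -7; 0 0 0 1]
T6·…·T1 = [-8/17 15/17 0 99/17; 513/425 56/425 -24/25 -2891/425; -241/425 -192/425 -7/25 -713/425; 0 0 0 1]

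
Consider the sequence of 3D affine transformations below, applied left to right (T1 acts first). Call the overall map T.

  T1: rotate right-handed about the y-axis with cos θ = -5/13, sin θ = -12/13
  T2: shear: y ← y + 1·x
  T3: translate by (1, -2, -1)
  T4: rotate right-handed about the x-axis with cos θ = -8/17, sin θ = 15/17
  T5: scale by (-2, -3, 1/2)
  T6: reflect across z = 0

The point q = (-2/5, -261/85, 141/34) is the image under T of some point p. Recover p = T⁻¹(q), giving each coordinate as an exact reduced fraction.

p = (4, -5, -4/5)

T1 = [-5/13 0 -12/13 0; 0 1 0 0; 12/13 0 -5/13 0; 0 0 0 1]
T2·T1 = [-5/13 0 -12/13 0; -5/13 1 -12/13 0; 12/13 0 -5/13 0; 0 0 0 1]
T3·…·T1 = [-5/13 0 -12/13 1; -5/13 1 -12/13 -2; 12/13 0 -5/13 -1; 0 0 0 1]
T4·…·T1 = [-5/13 0 -12/13 1; -140/221 -8/17 171/221 31/17; -171/221 15/17 -140/221 -22/17; 0 0 0 1]
T5·…·T1 = [10/13 0 24/13 -2; 420/221 24/17 -513/221 -93/17; -171/442 15/34 -70/221 -11/17; 0 0 0 1]
T6·…·T1 = [10/13 0 24/13 -2; 420/221 24/17 -513/221 -93/17; 171/442 -15/34 70/221 11/17; 0 0 0 1]
det M = -3; M⁻¹ = [5/26 60/221 192/221 17/13; 1/2 8/51 -30/17 3; 6/13 -25/221 -80/221 7/13; 0 0 0 1]
M⁻¹ · (-2/5, -261/85, 141/34)ᵀ = (4, -5, -4/5)ᵀ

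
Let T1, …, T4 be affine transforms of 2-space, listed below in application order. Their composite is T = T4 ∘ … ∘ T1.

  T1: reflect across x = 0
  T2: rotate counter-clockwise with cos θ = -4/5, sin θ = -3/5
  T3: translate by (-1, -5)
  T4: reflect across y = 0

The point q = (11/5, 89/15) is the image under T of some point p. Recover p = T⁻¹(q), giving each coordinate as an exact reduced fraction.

p = (2, 8/3)

T1 = [-1 0 0; 0 1 0; 0 0 1]
T2·T1 = [4/5 3/5 0; 3/5 -4/5 0; 0 0 1]
T3·…·T1 = [4/5 3/5 -1; 3/5 -4/5 -5; 0 0 1]
T4·…·T1 = [4/5 3/5 -1; -3/5 4/5 5; 0 0 1]
det M = 1; M⁻¹ = [4/5 -3/5 19/5; 3/5 4/5 -17/5; 0 0 1]
M⁻¹ · (11/5, 89/15)ᵀ = (2, 8/3)ᵀ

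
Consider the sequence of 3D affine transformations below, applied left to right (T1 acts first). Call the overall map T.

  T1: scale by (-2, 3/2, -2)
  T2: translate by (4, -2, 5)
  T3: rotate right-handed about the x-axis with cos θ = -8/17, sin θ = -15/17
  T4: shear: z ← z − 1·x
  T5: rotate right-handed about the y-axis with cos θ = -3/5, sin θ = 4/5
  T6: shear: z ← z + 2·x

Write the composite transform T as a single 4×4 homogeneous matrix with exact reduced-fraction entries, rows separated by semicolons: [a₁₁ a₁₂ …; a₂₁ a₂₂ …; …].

T1 = [-2 0 0 0; 0 3/2 0 0; 0 0 -2 0; 0 0 0 1]
T2·T1 = [-2 0 0 4; 0 3/2 0 -2; 0 0 -2 5; 0 0 0 1]
T3·…·T1 = [-2 0 0 4; 0 -12/17 -30/17 91/17; 0 -45/34 16/17 -10/17; 0 0 0 1]
T4·…·T1 = [-2 0 0 4; 0 -12/17 -30/17 91/17; 2 -45/34 16/17 -78/17; 0 0 0 1]
T5·…·T1 = [14/5 -18/17 64/85 -516/85; 0 -12/17 -30/17 91/17; 2/5 27/34 -48/85 -38/85; 0 0 0 1]
T6·…·T1 = [14/5 -18/17 64/85 -516/85; 0 -12/17 -30/17 91/17; 6 -45/34 16/17 -214/17; 0 0 0 1]

T = [14/5 -18/17 64/85 -516/85; 0 -12/17 -30/17 91/17; 6 -45/34 16/17 -214/17; 0 0 0 1]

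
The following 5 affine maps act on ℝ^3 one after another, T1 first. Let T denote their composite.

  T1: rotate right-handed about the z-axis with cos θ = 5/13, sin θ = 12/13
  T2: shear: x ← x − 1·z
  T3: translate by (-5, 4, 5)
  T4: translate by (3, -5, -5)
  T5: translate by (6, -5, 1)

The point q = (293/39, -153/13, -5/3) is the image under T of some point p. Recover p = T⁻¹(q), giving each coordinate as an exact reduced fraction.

T1 = [5/13 -12/13 0 0; 12/13 5/13 0 0; 0 0 1 0; 0 0 0 1]
T2·T1 = [5/13 -12/13 -1 0; 12/13 5/13 0 0; 0 0 1 0; 0 0 0 1]
T3·…·T1 = [5/13 -12/13 -1 -5; 12/13 5/13 0 4; 0 0 1 5; 0 0 0 1]
T4·…·T1 = [5/13 -12/13 -1 -2; 12/13 5/13 0 -1; 0 0 1 0; 0 0 0 1]
T5·…·T1 = [5/13 -12/13 -1 4; 12/13 5/13 0 -6; 0 0 1 1; 0 0 0 1]
det M = 1; M⁻¹ = [5/13 12/13 5/13 47/13; -12/13 5/13 -12/13 90/13; 0 0 1 -1; 0 0 0 1]
M⁻¹ · (293/39, -153/13, -5/3)ᵀ = (-5, -3, -8/3)ᵀ

p = (-5, -3, -8/3)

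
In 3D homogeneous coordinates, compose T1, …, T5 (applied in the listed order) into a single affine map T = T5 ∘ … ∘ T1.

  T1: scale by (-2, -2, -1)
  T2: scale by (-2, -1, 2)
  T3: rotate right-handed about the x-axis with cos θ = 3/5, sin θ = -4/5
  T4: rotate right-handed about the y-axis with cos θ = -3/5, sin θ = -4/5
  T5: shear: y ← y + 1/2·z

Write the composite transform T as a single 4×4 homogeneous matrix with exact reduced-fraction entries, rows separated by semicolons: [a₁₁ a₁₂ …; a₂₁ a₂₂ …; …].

T = [-12/5 32/25 24/25 0; 8/5 42/25 -31/25 0; 16/5 24/25 18/25 0; 0 0 0 1]

T1 = [-2 0 0 0; 0 -2 0 0; 0 0 -1 0; 0 0 0 1]
T2·T1 = [4 0 0 0; 0 2 0 0; 0 0 -2 0; 0 0 0 1]
T3·…·T1 = [4 0 0 0; 0 6/5 -8/5 0; 0 -8/5 -6/5 0; 0 0 0 1]
T4·…·T1 = [-12/5 32/25 24/25 0; 0 6/5 -8/5 0; 16/5 24/25 18/25 0; 0 0 0 1]
T5·…·T1 = [-12/5 32/25 24/25 0; 8/5 42/25 -31/25 0; 16/5 24/25 18/25 0; 0 0 0 1]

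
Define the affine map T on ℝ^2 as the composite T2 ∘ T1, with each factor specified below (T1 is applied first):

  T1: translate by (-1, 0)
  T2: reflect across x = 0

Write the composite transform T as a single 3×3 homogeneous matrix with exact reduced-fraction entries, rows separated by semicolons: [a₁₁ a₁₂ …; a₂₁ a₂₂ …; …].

T1 = [1 0 -1; 0 1 0; 0 0 1]
T2·T1 = [-1 0 1; 0 1 0; 0 0 1]

T = [-1 0 1; 0 1 0; 0 0 1]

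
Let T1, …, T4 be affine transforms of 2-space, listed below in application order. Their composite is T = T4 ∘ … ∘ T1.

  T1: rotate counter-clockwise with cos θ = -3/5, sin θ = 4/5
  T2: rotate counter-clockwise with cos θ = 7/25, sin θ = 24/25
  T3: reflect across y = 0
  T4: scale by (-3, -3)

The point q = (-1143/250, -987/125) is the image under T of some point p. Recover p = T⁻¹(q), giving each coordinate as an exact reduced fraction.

p = (-1/2, 3)

T1 = [-3/5 -4/5 0; 4/5 -3/5 0; 0 0 1]
T2·T1 = [-117/125 44/125 0; -44/125 -117/125 0; 0 0 1]
T3·…·T1 = [-117/125 44/125 0; 44/125 117/125 0; 0 0 1]
T4·…·T1 = [351/125 -132/125 0; -132/125 -351/125 0; 0 0 1]
det M = -9; M⁻¹ = [39/125 -44/375 0; -44/375 -39/125 0; 0 0 1]
M⁻¹ · (-1143/250, -987/125)ᵀ = (-1/2, 3)ᵀ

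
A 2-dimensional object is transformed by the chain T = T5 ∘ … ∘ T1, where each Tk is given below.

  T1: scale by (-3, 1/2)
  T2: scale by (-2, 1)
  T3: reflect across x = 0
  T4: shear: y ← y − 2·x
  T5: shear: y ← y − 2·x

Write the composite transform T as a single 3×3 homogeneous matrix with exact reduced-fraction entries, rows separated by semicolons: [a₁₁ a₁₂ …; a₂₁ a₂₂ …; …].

T = [-6 0 0; 24 1/2 0; 0 0 1]

T1 = [-3 0 0; 0 1/2 0; 0 0 1]
T2·T1 = [6 0 0; 0 1/2 0; 0 0 1]
T3·…·T1 = [-6 0 0; 0 1/2 0; 0 0 1]
T4·…·T1 = [-6 0 0; 12 1/2 0; 0 0 1]
T5·…·T1 = [-6 0 0; 24 1/2 0; 0 0 1]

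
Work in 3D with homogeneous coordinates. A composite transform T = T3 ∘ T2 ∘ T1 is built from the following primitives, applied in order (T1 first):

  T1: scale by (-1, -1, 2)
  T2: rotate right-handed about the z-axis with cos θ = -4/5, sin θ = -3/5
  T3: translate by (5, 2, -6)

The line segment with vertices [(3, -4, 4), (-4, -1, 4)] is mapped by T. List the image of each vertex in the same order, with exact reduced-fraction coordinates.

image vertices: (49/5, 3/5, 2), (12/5, -6/5, 2)

T1 scale by (-1, -1, 2): (3, -4, 4) → (-3, 4, 8); (-4, -1, 4) → (4, 1, 8)
T2 rotate right-handed about the z-axis with cos θ = -4/5, sin θ = -3/5: (-3, 4, 8) → (24/5, -7/5, 8); (4, 1, 8) → (-13/5, -16/5, 8)
T3 translate by (5, 2, -6): (24/5, -7/5, 8) → (49/5, 3/5, 2); (-13/5, -16/5, 8) → (12/5, -6/5, 2)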